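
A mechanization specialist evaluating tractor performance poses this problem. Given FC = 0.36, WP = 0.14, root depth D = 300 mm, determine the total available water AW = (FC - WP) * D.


AW = (FC - WP) * D
   = (0.36 - 0.14) * 300
   = 0.22 * 300
   = 66 mm


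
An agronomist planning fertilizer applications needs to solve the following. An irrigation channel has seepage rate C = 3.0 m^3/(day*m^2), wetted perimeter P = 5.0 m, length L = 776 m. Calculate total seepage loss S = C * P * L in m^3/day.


S = C * P * L
  = 3.0 * 5.0 * 776
  = 11640 m^3/day


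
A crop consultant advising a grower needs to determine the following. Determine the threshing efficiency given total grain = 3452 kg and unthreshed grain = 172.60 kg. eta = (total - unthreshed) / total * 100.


eta = (total - unthreshed) / total * 100
    = (3452 - 172.60) / 3452 * 100
    = 3279.40 / 3452 * 100
    = 95%


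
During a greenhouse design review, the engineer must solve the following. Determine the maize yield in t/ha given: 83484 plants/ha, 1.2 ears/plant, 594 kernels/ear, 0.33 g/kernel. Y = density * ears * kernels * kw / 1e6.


Y = density * ears * kernels * kw
  = 83484 * 1.2 * 594 * 0.33 g/ha
  = 19637440.42 g/ha
  = 19637.44 kg/ha = 19.64 t/ha


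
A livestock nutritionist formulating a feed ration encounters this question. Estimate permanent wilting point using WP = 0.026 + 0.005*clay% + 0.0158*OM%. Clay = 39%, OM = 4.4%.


WP = 0.026 + 0.005*39 + 0.0158*4.4
   = 0.026 + 0.1950 + 0.0695
   = 0.2905


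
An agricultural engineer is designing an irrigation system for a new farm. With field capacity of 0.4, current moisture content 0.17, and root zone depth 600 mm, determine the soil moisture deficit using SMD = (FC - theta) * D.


SMD = (FC - theta) * D
    = (0.4 - 0.17) * 600
    = 0.230 * 600
    = 138 mm


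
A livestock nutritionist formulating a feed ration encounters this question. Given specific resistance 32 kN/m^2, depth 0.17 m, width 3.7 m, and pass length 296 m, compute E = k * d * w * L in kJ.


E = k * d * w * L
  = 32 * 0.17 * 3.7 * 296
  = 5957.89 kJ


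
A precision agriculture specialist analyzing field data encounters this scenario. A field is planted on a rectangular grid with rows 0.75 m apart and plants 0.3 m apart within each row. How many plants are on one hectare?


D = 10000 / (row_sp * plant_sp)
  = 10000 / (0.75 * 0.3)
  = 10000 / 0.2250
  = 44444.44 plants/ha


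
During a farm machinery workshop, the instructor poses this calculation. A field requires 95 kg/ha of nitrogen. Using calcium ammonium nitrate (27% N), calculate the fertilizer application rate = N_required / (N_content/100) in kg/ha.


Rate = N_required / (N_content / 100)
     = 95 / (27 / 100)
     = 95 / 0.27
     = 351.85 kg/ha


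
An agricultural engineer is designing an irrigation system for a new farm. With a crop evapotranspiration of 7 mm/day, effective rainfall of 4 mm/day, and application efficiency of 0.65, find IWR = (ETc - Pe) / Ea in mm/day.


IWR = (ETc - Pe) / Ea
    = (7 - 4) / 0.65
    = 3 / 0.65
    = 4.62 mm/day


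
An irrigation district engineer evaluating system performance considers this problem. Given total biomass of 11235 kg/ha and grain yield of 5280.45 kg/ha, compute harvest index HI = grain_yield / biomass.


HI = grain_yield / biomass
   = 5280.45 / 11235
   = 0.47


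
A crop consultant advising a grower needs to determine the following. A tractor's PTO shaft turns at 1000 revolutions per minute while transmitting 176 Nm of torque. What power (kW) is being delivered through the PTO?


P = 2*pi*n*T / 60000
  = 2*pi * 1000 * 176 / 60000
  = 1105840.61 / 60000
  = 18.43 kW


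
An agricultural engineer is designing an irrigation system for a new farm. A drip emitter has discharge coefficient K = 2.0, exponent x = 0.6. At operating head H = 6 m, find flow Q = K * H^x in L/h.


Q = K * H^x
  = 2.0 * 6^0.6
  = 2.0 * 2.9302
  = 5.86 L/h


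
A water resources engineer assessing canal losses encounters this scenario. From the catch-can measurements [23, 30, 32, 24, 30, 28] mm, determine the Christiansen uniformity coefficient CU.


xbar = 167 / 6 = 27.833
sum|xi - xbar| = 17.333
CU = 100 * (1 - 17.333 / (6 * 27.833))
   = 100 * (1 - 0.1038)
   = 89.62%


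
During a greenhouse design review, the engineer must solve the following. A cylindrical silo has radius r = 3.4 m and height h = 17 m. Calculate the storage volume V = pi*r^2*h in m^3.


V = pi * r^2 * h
  = pi * 3.4^2 * 17
  = pi * 11.56 * 17
  = 617.39 m^3


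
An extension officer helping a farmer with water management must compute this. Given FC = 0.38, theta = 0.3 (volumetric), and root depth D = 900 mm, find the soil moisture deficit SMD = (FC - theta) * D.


SMD = (FC - theta) * D
    = (0.38 - 0.3) * 900
    = 0.080 * 900
    = 72 mm


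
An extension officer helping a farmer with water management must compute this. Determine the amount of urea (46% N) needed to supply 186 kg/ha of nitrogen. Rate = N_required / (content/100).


Rate = N_required / (N_content / 100)
     = 186 / (46 / 100)
     = 186 / 0.46
     = 404.35 kg/ha


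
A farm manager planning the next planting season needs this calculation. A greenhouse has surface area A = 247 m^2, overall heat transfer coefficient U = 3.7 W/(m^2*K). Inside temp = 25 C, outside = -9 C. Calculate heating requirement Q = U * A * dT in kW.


dT = 25 - (-9) = 34 K
Q = U * A * dT
  = 3.7 * 247 * 34
  = 31072.60 W = 31.07 kW


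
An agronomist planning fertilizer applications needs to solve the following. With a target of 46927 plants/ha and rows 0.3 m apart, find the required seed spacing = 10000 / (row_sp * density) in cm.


spacing = 10000 / (row_sp * density)
        = 10000 / (0.3 * 46927)
        = 10000 / 14078.10
        = 0.71032 m = 71.03 cm


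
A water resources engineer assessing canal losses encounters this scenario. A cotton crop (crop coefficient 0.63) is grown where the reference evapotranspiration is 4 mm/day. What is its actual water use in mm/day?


ETc = Kc * ET0
    = 0.63 * 4
    = 2.52 mm/day


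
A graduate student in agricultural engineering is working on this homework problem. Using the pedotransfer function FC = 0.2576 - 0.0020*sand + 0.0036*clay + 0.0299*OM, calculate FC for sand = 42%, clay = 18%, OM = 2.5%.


FC = 0.2576 - 0.0020*42 + 0.0036*18 + 0.0299*2.5
   = 0.2576 - 0.0840 + 0.0648 + 0.0748
   = 0.3132


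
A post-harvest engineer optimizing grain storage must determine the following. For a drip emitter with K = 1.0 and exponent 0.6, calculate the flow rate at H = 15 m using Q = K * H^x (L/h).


Q = K * H^x
  = 1.0 * 15^0.6
  = 1.0 * 5.0776
  = 5.08 L/h


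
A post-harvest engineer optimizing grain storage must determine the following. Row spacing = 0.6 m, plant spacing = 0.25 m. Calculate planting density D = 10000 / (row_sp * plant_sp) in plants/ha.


D = 10000 / (row_sp * plant_sp)
  = 10000 / (0.6 * 0.25)
  = 10000 / 0.1500
  = 66666.67 plants/ha


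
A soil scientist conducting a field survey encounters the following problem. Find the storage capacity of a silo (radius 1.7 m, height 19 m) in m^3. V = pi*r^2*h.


V = pi * r^2 * h
  = pi * 1.7^2 * 19
  = pi * 2.89 * 19
  = 172.50 m^3


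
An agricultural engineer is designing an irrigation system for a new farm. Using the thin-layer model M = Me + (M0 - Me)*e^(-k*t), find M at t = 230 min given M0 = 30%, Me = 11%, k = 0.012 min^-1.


M = Me + (M0 - Me) * e^(-k*t)
  = 11 + (30 - 11) * e^(-0.012*230)
  = 11 + 19 * e^(-2.760)
  = 11 + 19 * 0.06329
  = 11 + 1.2025
  = 12.20%


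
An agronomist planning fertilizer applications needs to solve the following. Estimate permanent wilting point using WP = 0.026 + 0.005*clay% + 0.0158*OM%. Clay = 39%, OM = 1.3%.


WP = 0.026 + 0.005*39 + 0.0158*1.3
   = 0.026 + 0.1950 + 0.0205
   = 0.2415


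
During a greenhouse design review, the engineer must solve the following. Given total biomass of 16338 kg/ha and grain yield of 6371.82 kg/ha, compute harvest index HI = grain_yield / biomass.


HI = grain_yield / biomass
   = 6371.82 / 16338
   = 0.39


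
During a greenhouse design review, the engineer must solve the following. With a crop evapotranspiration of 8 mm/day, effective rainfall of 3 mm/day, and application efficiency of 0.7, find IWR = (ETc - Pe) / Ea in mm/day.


IWR = (ETc - Pe) / Ea
    = (8 - 3) / 0.7
    = 5 / 0.7
    = 7.14 mm/day


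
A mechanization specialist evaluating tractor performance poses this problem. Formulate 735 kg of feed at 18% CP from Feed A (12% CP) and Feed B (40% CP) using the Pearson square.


parts_A = CP_b - target = 40 - 18 = 22
parts_B = target - CP_a = 18 - 12 = 6
total_parts = 22 + 6 = 28
Feed A = 735 * 22 / 28 = 577.50 kg
Feed B = 735 * 6 / 28 = 157.50 kg

577.50 kg


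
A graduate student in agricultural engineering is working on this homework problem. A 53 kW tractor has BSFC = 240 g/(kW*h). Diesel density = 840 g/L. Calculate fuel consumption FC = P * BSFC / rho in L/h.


FC = P * BSFC / rho_fuel
   = 53 * 240 / 840
   = 12720 / 840
   = 15.14 L/h


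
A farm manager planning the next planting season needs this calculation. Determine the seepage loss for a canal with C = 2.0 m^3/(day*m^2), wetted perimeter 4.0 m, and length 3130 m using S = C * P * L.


S = C * P * L
  = 2.0 * 4.0 * 3130
  = 25040 m^3/day


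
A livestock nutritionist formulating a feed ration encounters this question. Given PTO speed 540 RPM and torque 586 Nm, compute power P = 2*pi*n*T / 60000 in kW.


P = 2*pi*n*T / 60000
  = 2*pi * 540 * 586 / 60000
  = 1988251.16 / 60000
  = 33.14 kW


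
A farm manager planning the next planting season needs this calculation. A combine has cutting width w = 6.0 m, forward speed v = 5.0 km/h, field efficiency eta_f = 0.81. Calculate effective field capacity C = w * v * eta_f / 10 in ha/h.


C = w * v * eta_f / 10
  = 6.0 * 5.0 * 0.81 / 10
  = 24.30 / 10
  = 2.43 ha/h


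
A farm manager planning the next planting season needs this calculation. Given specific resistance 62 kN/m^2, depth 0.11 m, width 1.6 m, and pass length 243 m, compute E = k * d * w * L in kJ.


E = k * d * w * L
  = 62 * 0.11 * 1.6 * 243
  = 2651.62 kJ


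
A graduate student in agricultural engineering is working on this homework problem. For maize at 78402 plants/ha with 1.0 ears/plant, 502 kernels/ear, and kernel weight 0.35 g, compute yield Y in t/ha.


Y = density * ears * kernels * kw
  = 78402 * 1.0 * 502 * 0.35 g/ha
  = 13775231.40 g/ha
  = 13775.23 kg/ha = 13.78 t/ha


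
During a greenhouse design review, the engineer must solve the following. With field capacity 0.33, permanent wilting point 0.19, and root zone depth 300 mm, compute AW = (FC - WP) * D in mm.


AW = (FC - WP) * D
   = (0.33 - 0.19) * 300
   = 0.14 * 300
   = 42 mm


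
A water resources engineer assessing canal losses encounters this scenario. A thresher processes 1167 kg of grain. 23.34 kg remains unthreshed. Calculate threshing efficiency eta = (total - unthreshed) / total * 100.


eta = (total - unthreshed) / total * 100
    = (1167 - 23.34) / 1167 * 100
    = 1143.66 / 1167 * 100
    = 98%


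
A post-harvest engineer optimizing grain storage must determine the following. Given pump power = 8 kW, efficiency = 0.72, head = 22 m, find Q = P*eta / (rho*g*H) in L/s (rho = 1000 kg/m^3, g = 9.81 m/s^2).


Q = (P * 1000 * eta) / (rho * g * H)
  = (8 * 1000 * 0.72) / (1000 * 9.81 * 22)
  = 5760 / 215820
  = 0.02669 m^3/s = 26.69 L/s


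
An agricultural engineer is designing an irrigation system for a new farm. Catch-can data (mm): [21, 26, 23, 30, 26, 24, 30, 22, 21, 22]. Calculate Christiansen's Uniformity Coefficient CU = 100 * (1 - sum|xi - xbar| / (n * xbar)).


xbar = 245 / 10 = 24.500
sum|xi - xbar| = 28
CU = 100 * (1 - 28 / (10 * 24.500))
   = 100 * (1 - 0.1143)
   = 88.57%


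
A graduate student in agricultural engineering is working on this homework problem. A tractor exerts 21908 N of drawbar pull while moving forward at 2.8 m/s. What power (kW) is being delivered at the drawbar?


P = F * v / 1000
  = 21908 * 2.8 / 1000
  = 61342.40 / 1000
  = 61.34 kW


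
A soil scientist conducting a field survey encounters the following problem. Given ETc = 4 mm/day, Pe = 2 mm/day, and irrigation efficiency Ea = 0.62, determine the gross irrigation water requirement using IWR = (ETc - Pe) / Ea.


IWR = (ETc - Pe) / Ea
    = (4 - 2) / 0.62
    = 2 / 0.62
    = 3.23 mm/day


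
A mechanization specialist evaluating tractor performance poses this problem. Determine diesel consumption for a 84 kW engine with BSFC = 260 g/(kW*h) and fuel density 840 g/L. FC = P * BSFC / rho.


FC = P * BSFC / rho_fuel
   = 84 * 260 / 840
   = 21840 / 840
   = 26 L/h


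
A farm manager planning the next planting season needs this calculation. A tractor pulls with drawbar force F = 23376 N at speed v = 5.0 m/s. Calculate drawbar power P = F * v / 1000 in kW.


P = F * v / 1000
  = 23376 * 5.0 / 1000
  = 116880 / 1000
  = 116.88 kW


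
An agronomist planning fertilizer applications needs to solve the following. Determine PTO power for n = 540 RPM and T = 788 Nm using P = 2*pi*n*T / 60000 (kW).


P = 2*pi*n*T / 60000
  = 2*pi * 540 * 788 / 60000
  = 2673621.01 / 60000
  = 44.56 kW


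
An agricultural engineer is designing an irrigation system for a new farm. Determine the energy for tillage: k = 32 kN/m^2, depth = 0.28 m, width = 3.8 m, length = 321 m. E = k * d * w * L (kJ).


E = k * d * w * L
  = 32 * 0.28 * 3.8 * 321
  = 10929.41 kJ


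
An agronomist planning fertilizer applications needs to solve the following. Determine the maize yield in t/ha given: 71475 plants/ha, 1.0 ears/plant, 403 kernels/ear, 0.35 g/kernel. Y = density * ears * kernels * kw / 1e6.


Y = density * ears * kernels * kw
  = 71475 * 1.0 * 403 * 0.35 g/ha
  = 10081548.75 g/ha
  = 10081.55 kg/ha = 10.08 t/ha


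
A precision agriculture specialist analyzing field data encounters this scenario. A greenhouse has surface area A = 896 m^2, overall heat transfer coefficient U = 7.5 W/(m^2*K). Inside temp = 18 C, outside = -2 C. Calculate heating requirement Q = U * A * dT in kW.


dT = 18 - (-2) = 20 K
Q = U * A * dT
  = 7.5 * 896 * 20
  = 134400 W = 134.40 kW


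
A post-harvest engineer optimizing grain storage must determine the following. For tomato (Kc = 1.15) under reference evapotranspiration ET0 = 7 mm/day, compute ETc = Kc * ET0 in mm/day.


ETc = Kc * ET0
    = 1.15 * 7
    = 8.05 mm/day


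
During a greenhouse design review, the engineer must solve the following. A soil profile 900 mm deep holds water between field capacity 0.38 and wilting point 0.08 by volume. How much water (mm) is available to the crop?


AW = (FC - WP) * D
   = (0.38 - 0.08) * 900
   = 0.30 * 900
   = 270 mm


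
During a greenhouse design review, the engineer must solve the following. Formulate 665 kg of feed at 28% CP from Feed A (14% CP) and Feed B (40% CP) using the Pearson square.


parts_A = CP_b - target = 40 - 28 = 12
parts_B = target - CP_a = 28 - 14 = 14
total_parts = 12 + 14 = 26
Feed A = 665 * 12 / 26 = 306.92 kg
Feed B = 665 * 14 / 26 = 358.08 kg

306.92 kg


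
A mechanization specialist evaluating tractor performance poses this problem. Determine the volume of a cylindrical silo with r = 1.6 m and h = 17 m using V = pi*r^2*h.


V = pi * r^2 * h
  = pi * 1.6^2 * 17
  = pi * 2.56 * 17
  = 136.72 m^3


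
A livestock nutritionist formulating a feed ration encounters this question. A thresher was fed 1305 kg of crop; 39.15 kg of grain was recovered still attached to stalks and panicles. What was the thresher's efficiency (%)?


eta = (total - unthreshed) / total * 100
    = (1305 - 39.15) / 1305 * 100
    = 1265.85 / 1305 * 100
    = 97%


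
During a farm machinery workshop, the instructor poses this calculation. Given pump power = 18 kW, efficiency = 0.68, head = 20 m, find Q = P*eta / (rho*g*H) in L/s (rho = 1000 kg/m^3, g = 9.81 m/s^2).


Q = (P * 1000 * eta) / (rho * g * H)
  = (18 * 1000 * 0.68) / (1000 * 9.81 * 20)
  = 12240 / 196200
  = 0.06239 m^3/s = 62.39 L/s


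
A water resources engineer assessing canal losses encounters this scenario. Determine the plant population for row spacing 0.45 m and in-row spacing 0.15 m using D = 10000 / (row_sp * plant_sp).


D = 10000 / (row_sp * plant_sp)
  = 10000 / (0.45 * 0.15)
  = 10000 / 0.0675
  = 148148.15 plants/ha


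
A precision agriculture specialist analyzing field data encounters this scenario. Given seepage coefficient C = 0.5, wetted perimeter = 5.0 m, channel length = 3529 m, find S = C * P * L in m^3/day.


S = C * P * L
  = 0.5 * 5.0 * 3529
  = 8822.50 m^3/day


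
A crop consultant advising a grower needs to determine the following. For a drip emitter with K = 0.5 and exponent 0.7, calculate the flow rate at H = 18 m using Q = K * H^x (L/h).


Q = K * H^x
  = 0.5 * 18^0.7
  = 0.5 * 7.5629
  = 3.78 L/h


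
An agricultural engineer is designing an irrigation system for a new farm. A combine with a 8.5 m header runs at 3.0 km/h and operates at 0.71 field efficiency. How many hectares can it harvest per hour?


C = w * v * eta_f / 10
  = 8.5 * 3.0 * 0.71 / 10
  = 18.11 / 10
  = 1.81 ha/h


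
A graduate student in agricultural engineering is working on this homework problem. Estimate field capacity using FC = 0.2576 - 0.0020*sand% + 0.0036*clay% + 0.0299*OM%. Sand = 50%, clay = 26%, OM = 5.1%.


FC = 0.2576 - 0.0020*50 + 0.0036*26 + 0.0299*5.1
   = 0.2576 - 0.1000 + 0.0936 + 0.1525
   = 0.4037


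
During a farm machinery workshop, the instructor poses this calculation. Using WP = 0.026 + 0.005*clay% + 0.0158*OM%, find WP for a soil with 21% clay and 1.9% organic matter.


WP = 0.026 + 0.005*21 + 0.0158*1.9
   = 0.026 + 0.1050 + 0.0300
   = 0.1610


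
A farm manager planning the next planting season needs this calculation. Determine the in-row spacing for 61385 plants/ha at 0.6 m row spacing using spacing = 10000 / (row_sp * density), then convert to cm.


spacing = 10000 / (row_sp * density)
        = 10000 / (0.6 * 61385)
        = 10000 / 36831
        = 0.27151 m = 27.15 cm


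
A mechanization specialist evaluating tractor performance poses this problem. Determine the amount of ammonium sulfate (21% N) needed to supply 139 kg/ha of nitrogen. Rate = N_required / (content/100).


Rate = N_required / (N_content / 100)
     = 139 / (21 / 100)
     = 139 / 0.21
     = 661.90 kg/ha


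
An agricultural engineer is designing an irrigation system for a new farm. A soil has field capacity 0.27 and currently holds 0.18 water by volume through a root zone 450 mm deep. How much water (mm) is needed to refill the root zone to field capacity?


SMD = (FC - theta) * D
    = (0.27 - 0.18) * 450
    = 0.090 * 450
    = 40.50 mm


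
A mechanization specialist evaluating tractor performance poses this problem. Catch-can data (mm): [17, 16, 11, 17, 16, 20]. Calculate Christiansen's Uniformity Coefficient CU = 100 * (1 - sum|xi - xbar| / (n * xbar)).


xbar = 97 / 6 = 16.167
sum|xi - xbar| = 11
CU = 100 * (1 - 11 / (6 * 16.167))
   = 100 * (1 - 0.1134)
   = 88.66%


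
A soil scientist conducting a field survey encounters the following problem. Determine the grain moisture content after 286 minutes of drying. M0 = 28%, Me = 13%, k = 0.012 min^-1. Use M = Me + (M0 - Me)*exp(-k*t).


M = Me + (M0 - Me) * e^(-k*t)
  = 13 + (28 - 13) * e^(-0.012*286)
  = 13 + 15 * e^(-3.432)
  = 13 + 15 * 0.03232
  = 13 + 0.4848
  = 13.48%


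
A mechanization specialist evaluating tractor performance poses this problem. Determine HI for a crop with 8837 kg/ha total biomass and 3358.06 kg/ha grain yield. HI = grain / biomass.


HI = grain_yield / biomass
   = 3358.06 / 8837
   = 0.38


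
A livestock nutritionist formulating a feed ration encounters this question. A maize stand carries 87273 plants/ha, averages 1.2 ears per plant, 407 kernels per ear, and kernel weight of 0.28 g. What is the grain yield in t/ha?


Y = density * ears * kernels * kw
  = 87273 * 1.2 * 407 * 0.28 g/ha
  = 11934757.30 g/ha
  = 11934.76 kg/ha = 11.93 t/ha


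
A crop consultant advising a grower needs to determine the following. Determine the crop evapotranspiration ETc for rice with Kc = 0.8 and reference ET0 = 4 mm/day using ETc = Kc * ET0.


ETc = Kc * ET0
    = 0.8 * 4
    = 3.20 mm/day


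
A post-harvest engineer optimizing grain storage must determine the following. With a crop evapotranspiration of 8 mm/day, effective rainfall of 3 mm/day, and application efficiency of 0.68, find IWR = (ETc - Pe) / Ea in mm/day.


IWR = (ETc - Pe) / Ea
    = (8 - 3) / 0.68
    = 5 / 0.68
    = 7.35 mm/day


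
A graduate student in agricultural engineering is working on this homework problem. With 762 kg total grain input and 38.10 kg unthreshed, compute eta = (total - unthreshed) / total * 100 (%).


eta = (total - unthreshed) / total * 100
    = (762 - 38.10) / 762 * 100
    = 723.90 / 762 * 100
    = 95%


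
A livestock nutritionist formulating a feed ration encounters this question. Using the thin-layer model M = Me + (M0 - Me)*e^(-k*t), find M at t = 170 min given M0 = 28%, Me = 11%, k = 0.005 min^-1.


M = Me + (M0 - Me) * e^(-k*t)
  = 11 + (28 - 11) * e^(-0.005*170)
  = 11 + 17 * e^(-0.850)
  = 11 + 17 * 0.42741
  = 11 + 7.2661
  = 18.27%


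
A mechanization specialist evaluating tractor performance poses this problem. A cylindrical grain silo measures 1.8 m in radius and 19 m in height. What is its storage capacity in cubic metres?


V = pi * r^2 * h
  = pi * 1.8^2 * 19
  = pi * 3.24 * 19
  = 193.40 m^3


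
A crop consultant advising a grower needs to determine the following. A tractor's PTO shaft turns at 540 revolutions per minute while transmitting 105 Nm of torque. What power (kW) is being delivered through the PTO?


P = 2*pi*n*T / 60000
  = 2*pi * 540 * 105 / 60000
  = 356256.61 / 60000
  = 5.94 kW


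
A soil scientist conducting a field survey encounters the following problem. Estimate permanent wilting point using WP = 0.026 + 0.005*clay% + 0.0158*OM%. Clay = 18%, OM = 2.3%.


WP = 0.026 + 0.005*18 + 0.0158*2.3
   = 0.026 + 0.0900 + 0.0363
   = 0.1523


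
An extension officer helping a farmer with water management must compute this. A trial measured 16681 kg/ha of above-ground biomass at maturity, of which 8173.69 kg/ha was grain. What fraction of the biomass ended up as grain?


HI = grain_yield / biomass
   = 8173.69 / 16681
   = 0.49


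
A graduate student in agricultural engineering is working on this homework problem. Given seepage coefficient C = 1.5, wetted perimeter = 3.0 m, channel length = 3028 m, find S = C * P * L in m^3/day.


S = C * P * L
  = 1.5 * 3.0 * 3028
  = 13626 m^3/day


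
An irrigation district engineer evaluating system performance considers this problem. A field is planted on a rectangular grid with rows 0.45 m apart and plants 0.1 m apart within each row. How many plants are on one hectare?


D = 10000 / (row_sp * plant_sp)
  = 10000 / (0.45 * 0.1)
  = 10000 / 0.0450
  = 222222.22 plants/ha


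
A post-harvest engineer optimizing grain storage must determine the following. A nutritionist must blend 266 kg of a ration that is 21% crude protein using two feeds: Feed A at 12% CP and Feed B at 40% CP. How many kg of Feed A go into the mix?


parts_A = CP_b - target = 40 - 21 = 19
parts_B = target - CP_a = 21 - 12 = 9
total_parts = 19 + 9 = 28
Feed A = 266 * 19 / 28 = 180.50 kg
Feed B = 266 * 9 / 28 = 85.50 kg

180.50 kg


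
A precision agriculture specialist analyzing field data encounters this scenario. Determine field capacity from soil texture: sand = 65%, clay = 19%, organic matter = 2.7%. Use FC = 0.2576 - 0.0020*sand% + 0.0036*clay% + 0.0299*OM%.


FC = 0.2576 - 0.0020*65 + 0.0036*19 + 0.0299*2.7
   = 0.2576 - 0.1300 + 0.0684 + 0.0807
   = 0.2767


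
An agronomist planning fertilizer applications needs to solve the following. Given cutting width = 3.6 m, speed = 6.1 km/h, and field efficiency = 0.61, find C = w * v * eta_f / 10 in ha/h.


C = w * v * eta_f / 10
  = 3.6 * 6.1 * 0.61 / 10
  = 13.40 / 10
  = 1.34 ha/h


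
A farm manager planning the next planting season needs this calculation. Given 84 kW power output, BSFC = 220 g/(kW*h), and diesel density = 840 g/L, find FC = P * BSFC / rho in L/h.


FC = P * BSFC / rho_fuel
   = 84 * 220 / 840
   = 18480 / 840
   = 22 L/h


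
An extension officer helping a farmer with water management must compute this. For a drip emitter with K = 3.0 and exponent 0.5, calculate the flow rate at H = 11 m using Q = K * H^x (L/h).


Q = K * H^x
  = 3.0 * 11^0.5
  = 3.0 * 3.3166
  = 9.95 L/h


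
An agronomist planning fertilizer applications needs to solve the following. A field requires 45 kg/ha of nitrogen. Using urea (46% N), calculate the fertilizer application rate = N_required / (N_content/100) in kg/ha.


Rate = N_required / (N_content / 100)
     = 45 / (46 / 100)
     = 45 / 0.46
     = 97.83 kg/ha


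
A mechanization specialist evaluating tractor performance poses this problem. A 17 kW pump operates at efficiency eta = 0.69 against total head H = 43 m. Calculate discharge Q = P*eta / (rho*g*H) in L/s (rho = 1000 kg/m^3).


Q = (P * 1000 * eta) / (rho * g * H)
  = (17 * 1000 * 0.69) / (1000 * 9.81 * 43)
  = 11730 / 421830
  = 0.02781 m^3/s = 27.81 L/s


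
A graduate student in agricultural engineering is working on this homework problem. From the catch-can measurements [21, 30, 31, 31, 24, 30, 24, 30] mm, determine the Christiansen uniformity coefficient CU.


xbar = 221 / 8 = 27.625
sum|xi - xbar| = 27.750
CU = 100 * (1 - 27.750 / (8 * 27.625))
   = 100 * (1 - 0.1256)
   = 87.44%


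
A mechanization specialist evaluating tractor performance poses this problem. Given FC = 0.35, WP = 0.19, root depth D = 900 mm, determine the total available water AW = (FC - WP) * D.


AW = (FC - WP) * D
   = (0.35 - 0.19) * 900
   = 0.16 * 900
   = 144 mm


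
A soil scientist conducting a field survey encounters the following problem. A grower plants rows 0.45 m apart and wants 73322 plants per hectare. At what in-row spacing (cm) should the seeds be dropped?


spacing = 10000 / (row_sp * density)
        = 10000 / (0.45 * 73322)
        = 10000 / 32994.90
        = 0.30308 m = 30.31 cm


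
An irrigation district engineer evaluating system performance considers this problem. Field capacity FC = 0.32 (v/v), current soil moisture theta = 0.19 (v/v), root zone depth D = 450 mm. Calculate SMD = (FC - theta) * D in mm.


SMD = (FC - theta) * D
    = (0.32 - 0.19) * 450
    = 0.130 * 450
    = 58.50 mm


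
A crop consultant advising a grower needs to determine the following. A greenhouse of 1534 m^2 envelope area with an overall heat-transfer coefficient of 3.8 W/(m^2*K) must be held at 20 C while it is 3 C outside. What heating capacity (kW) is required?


dT = 20 - (3) = 17 K
Q = U * A * dT
  = 3.8 * 1534 * 17
  = 99096.40 W = 99.10 kW


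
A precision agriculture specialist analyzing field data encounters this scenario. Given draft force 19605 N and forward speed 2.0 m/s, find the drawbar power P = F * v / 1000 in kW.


P = F * v / 1000
  = 19605 * 2.0 / 1000
  = 39210 / 1000
  = 39.21 kW


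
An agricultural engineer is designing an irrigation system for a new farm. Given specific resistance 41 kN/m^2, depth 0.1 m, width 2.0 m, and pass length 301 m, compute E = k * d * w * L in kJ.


E = k * d * w * L
  = 41 * 0.1 * 2.0 * 301
  = 2468.20 kJ


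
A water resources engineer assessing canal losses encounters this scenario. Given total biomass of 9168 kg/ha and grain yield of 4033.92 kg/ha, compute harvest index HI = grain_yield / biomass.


HI = grain_yield / biomass
   = 4033.92 / 9168
   = 0.44


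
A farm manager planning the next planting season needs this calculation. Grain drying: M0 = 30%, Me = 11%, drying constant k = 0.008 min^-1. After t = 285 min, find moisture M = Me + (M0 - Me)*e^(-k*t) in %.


M = Me + (M0 - Me) * e^(-k*t)
  = 11 + (30 - 11) * e^(-0.008*285)
  = 11 + 19 * e^(-2.280)
  = 11 + 19 * 0.10228
  = 11 + 1.9434
  = 12.94%


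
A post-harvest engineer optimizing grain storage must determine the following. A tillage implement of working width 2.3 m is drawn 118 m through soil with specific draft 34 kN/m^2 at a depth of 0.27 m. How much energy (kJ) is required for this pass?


E = k * d * w * L
  = 34 * 0.27 * 2.3 * 118
  = 2491.45 kJ


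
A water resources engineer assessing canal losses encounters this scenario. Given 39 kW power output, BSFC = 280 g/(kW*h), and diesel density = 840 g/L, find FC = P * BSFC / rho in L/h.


FC = P * BSFC / rho_fuel
   = 39 * 280 / 840
   = 10920 / 840
   = 13 L/h


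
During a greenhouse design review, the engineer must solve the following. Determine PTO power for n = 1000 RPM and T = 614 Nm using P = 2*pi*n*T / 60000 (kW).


P = 2*pi*n*T / 60000
  = 2*pi * 1000 * 614 / 60000
  = 3857875.78 / 60000
  = 64.30 kW


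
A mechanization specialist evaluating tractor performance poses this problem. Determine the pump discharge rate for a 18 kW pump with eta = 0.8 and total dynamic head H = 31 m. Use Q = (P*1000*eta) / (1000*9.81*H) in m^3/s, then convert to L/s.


Q = (P * 1000 * eta) / (rho * g * H)
  = (18 * 1000 * 0.8) / (1000 * 9.81 * 31)
  = 14400 / 304110
  = 0.04735 m^3/s = 47.35 L/s


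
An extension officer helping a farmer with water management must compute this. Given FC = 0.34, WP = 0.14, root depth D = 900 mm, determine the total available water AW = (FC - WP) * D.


AW = (FC - WP) * D
   = (0.34 - 0.14) * 900
   = 0.20 * 900
   = 180 mm


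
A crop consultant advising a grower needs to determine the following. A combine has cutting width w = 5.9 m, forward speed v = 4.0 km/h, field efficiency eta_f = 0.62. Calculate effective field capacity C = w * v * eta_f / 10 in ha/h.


C = w * v * eta_f / 10
  = 5.9 * 4.0 * 0.62 / 10
  = 14.63 / 10
  = 1.46 ha/h


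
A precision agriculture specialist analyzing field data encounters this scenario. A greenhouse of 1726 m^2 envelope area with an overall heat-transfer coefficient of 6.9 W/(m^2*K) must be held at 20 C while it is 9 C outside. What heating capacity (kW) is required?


dT = 20 - (9) = 11 K
Q = U * A * dT
  = 6.9 * 1726 * 11
  = 131003.40 W = 131.00 kW


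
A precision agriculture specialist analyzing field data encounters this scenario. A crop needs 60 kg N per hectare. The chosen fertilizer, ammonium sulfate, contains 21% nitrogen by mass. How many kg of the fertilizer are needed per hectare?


Rate = N_required / (N_content / 100)
     = 60 / (21 / 100)
     = 60 / 0.21
     = 285.71 kg/ha


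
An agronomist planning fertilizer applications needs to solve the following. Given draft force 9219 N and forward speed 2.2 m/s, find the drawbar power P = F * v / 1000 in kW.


P = F * v / 1000
  = 9219 * 2.2 / 1000
  = 20281.80 / 1000
  = 20.28 kW


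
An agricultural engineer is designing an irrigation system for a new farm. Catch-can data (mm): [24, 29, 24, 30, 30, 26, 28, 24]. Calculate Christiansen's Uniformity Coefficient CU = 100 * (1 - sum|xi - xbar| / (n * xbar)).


xbar = 215 / 8 = 26.875
sum|xi - xbar| = 19
CU = 100 * (1 - 19 / (8 * 26.875))
   = 100 * (1 - 0.0884)
   = 91.16%


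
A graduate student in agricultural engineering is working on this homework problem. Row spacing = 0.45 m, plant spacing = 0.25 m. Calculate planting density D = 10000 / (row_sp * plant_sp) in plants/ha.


D = 10000 / (row_sp * plant_sp)
  = 10000 / (0.45 * 0.25)
  = 10000 / 0.1125
  = 88888.89 plants/ha


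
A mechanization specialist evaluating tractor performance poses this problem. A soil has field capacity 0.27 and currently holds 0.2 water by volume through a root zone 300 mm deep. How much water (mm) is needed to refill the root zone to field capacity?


SMD = (FC - theta) * D
    = (0.27 - 0.2) * 300
    = 0.070 * 300
    = 21 mm


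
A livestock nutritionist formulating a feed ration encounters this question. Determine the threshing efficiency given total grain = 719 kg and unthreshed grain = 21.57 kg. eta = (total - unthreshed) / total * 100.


eta = (total - unthreshed) / total * 100
    = (719 - 21.57) / 719 * 100
    = 697.43 / 719 * 100
    = 97%


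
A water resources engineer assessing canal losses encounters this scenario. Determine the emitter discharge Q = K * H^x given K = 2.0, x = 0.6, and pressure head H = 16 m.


Q = K * H^x
  = 2.0 * 16^0.6
  = 2.0 * 5.2780
  = 10.56 L/h


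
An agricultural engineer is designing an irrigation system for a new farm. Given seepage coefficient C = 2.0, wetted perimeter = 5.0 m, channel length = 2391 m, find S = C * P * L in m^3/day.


S = C * P * L
  = 2.0 * 5.0 * 2391
  = 23910 m^3/day


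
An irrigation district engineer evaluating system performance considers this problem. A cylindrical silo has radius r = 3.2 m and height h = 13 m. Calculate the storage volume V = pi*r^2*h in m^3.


V = pi * r^2 * h
  = pi * 3.2^2 * 13
  = pi * 10.24 * 13
  = 418.21 m^3


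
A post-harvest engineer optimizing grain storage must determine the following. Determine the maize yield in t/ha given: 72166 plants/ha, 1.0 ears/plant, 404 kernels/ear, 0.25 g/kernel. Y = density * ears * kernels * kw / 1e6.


Y = density * ears * kernels * kw
  = 72166 * 1.0 * 404 * 0.25 g/ha
  = 7288766 g/ha
  = 7288.77 kg/ha = 7.29 t/ha


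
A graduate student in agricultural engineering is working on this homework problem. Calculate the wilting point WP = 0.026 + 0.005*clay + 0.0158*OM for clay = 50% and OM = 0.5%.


WP = 0.026 + 0.005*50 + 0.0158*0.5
   = 0.026 + 0.2500 + 0.0079
   = 0.2839


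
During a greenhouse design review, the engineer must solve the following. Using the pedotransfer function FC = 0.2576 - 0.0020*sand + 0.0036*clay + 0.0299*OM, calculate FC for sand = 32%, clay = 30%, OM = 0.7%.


FC = 0.2576 - 0.0020*32 + 0.0036*30 + 0.0299*0.7
   = 0.2576 - 0.0640 + 0.1080 + 0.0209
   = 0.3225


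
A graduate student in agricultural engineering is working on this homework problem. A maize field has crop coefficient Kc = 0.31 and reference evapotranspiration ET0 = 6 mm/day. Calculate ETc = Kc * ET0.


ETc = Kc * ET0
    = 0.31 * 6
    = 1.86 mm/day


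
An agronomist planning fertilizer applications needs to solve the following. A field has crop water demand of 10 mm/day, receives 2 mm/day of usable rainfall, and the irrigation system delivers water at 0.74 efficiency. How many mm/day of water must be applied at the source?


IWR = (ETc - Pe) / Ea
    = (10 - 2) / 0.74
    = 8 / 0.74
    = 10.81 mm/day


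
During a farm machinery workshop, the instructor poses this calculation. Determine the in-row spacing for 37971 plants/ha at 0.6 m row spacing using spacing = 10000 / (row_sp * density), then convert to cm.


spacing = 10000 / (row_sp * density)
        = 10000 / (0.6 * 37971)
        = 10000 / 22782.60
        = 0.43893 m = 43.89 cm


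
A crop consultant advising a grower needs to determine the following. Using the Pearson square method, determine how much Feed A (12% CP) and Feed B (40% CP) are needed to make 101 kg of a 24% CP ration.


parts_A = CP_b - target = 40 - 24 = 16
parts_B = target - CP_a = 24 - 12 = 12
total_parts = 16 + 12 = 28
Feed A = 101 * 16 / 28 = 57.71 kg
Feed B = 101 * 12 / 28 = 43.29 kg

57.71 kg


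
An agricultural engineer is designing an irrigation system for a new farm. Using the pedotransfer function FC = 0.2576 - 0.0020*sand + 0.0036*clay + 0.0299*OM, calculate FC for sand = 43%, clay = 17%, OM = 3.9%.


FC = 0.2576 - 0.0020*43 + 0.0036*17 + 0.0299*3.9
   = 0.2576 - 0.0860 + 0.0612 + 0.1166
   = 0.3494


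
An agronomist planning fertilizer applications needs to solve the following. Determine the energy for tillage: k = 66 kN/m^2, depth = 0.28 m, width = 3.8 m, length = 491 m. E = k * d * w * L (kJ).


E = k * d * w * L
  = 66 * 0.28 * 3.8 * 491
  = 34479.98 kJ


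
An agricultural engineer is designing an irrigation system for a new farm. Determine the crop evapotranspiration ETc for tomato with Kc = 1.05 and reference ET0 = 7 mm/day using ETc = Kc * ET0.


ETc = Kc * ET0
    = 1.05 * 7
    = 7.35 mm/day


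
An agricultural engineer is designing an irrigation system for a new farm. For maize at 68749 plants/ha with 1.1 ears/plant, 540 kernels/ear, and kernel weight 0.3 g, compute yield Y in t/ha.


Y = density * ears * kernels * kw
  = 68749 * 1.1 * 540 * 0.3 g/ha
  = 12251071.80 g/ha
  = 12251.07 kg/ha = 12.25 t/ha


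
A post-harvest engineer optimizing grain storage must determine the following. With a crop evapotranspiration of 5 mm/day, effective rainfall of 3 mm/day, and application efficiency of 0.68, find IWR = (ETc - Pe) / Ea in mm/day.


IWR = (ETc - Pe) / Ea
    = (5 - 3) / 0.68
    = 2 / 0.68
    = 2.94 mm/day


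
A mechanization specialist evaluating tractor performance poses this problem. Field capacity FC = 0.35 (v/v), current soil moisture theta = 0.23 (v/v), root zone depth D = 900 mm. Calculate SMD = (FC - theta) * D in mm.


SMD = (FC - theta) * D
    = (0.35 - 0.23) * 900
    = 0.120 * 900
    = 108 mm


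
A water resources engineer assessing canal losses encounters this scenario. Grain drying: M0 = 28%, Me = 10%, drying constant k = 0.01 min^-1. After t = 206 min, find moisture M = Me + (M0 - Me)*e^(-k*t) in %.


M = Me + (M0 - Me) * e^(-k*t)
  = 10 + (28 - 10) * e^(-0.01*206)
  = 10 + 18 * e^(-2.060)
  = 10 + 18 * 0.12745
  = 10 + 2.2942
  = 12.29%


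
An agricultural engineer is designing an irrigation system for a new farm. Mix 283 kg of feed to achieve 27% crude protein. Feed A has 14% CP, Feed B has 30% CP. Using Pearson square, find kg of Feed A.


parts_A = CP_b - target = 30 - 27 = 3
parts_B = target - CP_a = 27 - 14 = 13
total_parts = 3 + 13 = 16
Feed A = 283 * 3 / 16 = 53.06 kg
Feed B = 283 * 13 / 16 = 229.94 kg

53.06 kg


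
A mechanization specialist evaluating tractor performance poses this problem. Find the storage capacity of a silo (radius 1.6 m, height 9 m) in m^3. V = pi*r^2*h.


V = pi * r^2 * h
  = pi * 1.6^2 * 9
  = pi * 2.56 * 9
  = 72.38 m^3


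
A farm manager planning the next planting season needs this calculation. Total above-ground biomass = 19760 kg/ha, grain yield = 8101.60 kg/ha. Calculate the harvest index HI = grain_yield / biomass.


HI = grain_yield / biomass
   = 8101.60 / 19760
   = 0.41


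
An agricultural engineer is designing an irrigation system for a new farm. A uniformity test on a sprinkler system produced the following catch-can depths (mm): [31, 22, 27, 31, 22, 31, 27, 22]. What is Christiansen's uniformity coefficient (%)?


xbar = 213 / 8 = 26.625
sum|xi - xbar| = 27.750
CU = 100 * (1 - 27.750 / (8 * 26.625))
   = 100 * (1 - 0.1303)
   = 86.97%


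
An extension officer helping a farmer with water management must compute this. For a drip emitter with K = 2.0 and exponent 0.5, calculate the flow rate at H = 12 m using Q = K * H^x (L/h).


Q = K * H^x
  = 2.0 * 12^0.5
  = 2.0 * 3.4641
  = 6.93 L/h


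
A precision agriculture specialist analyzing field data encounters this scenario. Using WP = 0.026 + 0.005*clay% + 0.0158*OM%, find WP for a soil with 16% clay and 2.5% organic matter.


WP = 0.026 + 0.005*16 + 0.0158*2.5
   = 0.026 + 0.0800 + 0.0395
   = 0.1455


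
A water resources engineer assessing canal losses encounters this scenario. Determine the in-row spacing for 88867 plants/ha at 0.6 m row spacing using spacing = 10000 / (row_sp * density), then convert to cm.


spacing = 10000 / (row_sp * density)
        = 10000 / (0.6 * 88867)
        = 10000 / 53320.20
        = 0.18755 m = 18.75 cm


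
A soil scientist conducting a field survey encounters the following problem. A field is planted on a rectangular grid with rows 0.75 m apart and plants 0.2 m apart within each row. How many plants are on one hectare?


D = 10000 / (row_sp * plant_sp)
  = 10000 / (0.75 * 0.2)
  = 10000 / 0.1500
  = 66666.67 plants/ha
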